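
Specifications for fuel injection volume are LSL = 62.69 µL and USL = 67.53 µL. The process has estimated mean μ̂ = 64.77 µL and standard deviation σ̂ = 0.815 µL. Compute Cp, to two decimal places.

Cp = (USL − LSL) / (6σ̂) = (67.53 − 62.69) / (6 × 0.815) = 4.8400 / 4.8900 = 0.9898

0.99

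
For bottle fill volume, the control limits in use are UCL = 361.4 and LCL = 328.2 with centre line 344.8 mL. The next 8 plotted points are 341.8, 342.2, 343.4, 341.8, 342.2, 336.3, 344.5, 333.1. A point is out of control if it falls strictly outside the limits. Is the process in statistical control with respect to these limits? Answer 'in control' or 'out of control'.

All 8 points lie within [328.2, 361.4].

in control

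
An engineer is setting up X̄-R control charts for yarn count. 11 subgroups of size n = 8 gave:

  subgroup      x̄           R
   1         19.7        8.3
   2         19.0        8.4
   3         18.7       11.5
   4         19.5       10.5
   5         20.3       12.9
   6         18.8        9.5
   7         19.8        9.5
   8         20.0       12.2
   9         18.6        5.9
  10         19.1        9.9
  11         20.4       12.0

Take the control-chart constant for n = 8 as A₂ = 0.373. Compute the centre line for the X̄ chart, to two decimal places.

X̄̄ = (19.7 + 19.0 + 18.7 + 19.5 + 20.3 + 18.8 + 19.8 + 20.0 + 18.6 + 19.1 + 20.4) / 11 = 213.9000 / 11 = 19.4455
CL = X̄̄ = 19.4455

19.45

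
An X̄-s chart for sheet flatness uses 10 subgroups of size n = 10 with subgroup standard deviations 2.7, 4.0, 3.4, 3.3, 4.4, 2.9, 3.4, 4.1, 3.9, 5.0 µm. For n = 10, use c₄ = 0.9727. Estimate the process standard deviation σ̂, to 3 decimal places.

s̄ = (2.7 + 4.0 + 3.4 + 3.3 + 4.4 + 2.9 + 3.4 + 4.1 + 3.9 + 5.0) / 10 = 3.7100
σ̂ = s̄ / c₄ = 3.7100 / 0.9727 = 3.8141

3.814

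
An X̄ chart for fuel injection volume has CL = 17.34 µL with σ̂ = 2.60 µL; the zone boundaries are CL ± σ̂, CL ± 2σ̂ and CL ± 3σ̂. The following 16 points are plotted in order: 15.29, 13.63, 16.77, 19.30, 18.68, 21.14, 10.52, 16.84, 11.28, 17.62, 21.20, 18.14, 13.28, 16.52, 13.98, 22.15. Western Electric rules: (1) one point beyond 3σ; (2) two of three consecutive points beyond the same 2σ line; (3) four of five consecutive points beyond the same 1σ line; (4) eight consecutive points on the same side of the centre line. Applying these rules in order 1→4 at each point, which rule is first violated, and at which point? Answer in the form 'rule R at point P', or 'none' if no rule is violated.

Zone of each point (C = within 1σ̂, B = 1σ̂–2σ̂, A = 2σ̂–3σ̂, * = beyond 3σ̂; sign = side of CL): 1:-C, 2:-B, 3:-C, 4:+C, 5:+C, 6:+B, 7:-A, 8:-C, 9:-A, 10:+C, 11:+B, 12:+C, 13:-B, 14:-C, 15:-B, 16:+B
Rule 2 (two of three consecutive points beyond the same 2σ limit) is satisfied at point 9.

rule 2 at point 9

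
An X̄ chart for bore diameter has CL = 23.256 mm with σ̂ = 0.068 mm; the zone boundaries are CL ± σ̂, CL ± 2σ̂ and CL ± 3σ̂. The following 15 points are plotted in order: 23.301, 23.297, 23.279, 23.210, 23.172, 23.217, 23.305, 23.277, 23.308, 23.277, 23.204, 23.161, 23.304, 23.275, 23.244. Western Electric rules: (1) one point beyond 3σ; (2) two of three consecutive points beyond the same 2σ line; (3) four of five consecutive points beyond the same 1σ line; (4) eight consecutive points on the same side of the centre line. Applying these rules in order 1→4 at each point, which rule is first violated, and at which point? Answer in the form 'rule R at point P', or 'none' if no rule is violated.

Zone of each point (C = within 1σ̂, B = 1σ̂–2σ̂, A = 2σ̂–3σ̂, * = beyond 3σ̂; sign = side of CL): 1:+C, 2:+C, 3:+C, 4:-C, 5:-B, 6:-C, 7:+C, 8:+C, 9:+C, 10:+C, 11:-C, 12:-B, 13:+C, 14:+C, 15:-C
No rule fires across all 15 points.

none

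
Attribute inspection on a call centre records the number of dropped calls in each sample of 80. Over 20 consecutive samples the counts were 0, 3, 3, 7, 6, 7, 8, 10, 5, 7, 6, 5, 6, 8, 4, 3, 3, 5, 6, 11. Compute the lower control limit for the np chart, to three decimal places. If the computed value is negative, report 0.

0.000

p̄ = Σdᵢ / (k·n) = 113 / (20 × 80) = 0.07062
LCL = np̄ − 3·√(np̄(1−p̄)) = 5.6500 − 3 × 2.2915 = -1.2245 → 0 (negative, so LCL = 0)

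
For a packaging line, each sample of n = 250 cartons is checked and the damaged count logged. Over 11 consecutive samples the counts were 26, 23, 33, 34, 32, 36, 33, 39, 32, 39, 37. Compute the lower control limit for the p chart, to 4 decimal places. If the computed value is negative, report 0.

p̄ = Σdᵢ / (k·n) = 364 / (11 × 250) = 0.13236
LCL = p̄ − 3·√(p̄(1−p̄)/n) = 0.13236 − 3 × 0.02143 = 0.06806

0.0681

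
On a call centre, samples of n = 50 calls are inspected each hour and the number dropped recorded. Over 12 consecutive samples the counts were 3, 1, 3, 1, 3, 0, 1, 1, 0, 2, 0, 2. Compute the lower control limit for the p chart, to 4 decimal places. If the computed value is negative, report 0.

p̄ = Σdᵢ / (k·n) = 17 / (12 × 50) = 0.02833
LCL = p̄ − 3·√(p̄(1−p̄)/n) = 0.02833 − 3 × 0.02347 = -0.04206 → 0 (negative, so LCL = 0)

0.0000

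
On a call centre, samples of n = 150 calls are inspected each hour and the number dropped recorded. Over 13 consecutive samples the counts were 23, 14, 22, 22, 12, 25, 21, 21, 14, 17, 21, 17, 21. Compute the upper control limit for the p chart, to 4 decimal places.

0.2101

p̄ = Σdᵢ / (k·n) = 250 / (13 × 150) = 0.12821
UCL = p̄ + 3·√(p̄(1−p̄)/n) = 0.12821 + 3 × √(0.12821×0.87179/150) = 0.12821 + 3 × 0.02730 = 0.21010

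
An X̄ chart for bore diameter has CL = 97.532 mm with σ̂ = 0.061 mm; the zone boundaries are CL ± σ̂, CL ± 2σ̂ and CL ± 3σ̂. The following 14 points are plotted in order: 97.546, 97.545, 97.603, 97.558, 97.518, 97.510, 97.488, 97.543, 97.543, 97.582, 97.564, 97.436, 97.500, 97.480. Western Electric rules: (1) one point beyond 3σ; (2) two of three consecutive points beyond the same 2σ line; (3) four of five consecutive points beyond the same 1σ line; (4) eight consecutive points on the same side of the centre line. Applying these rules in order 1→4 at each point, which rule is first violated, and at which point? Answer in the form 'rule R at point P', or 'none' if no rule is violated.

none

Zone of each point (C = within 1σ̂, B = 1σ̂–2σ̂, A = 2σ̂–3σ̂, * = beyond 3σ̂; sign = side of CL): 1:+C, 2:+C, 3:+B, 4:+C, 5:-C, 6:-C, 7:-C, 8:+C, 9:+C, 10:+C, 11:+C, 12:-B, 13:-C, 14:-C
No rule fires across all 14 points.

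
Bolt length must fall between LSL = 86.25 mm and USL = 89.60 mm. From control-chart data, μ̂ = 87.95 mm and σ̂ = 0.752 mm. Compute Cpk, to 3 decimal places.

0.731

Cpu = (USL − μ̂) / (3σ̂) = (89.60 − 87.95) / (3 × 0.752) = 0.7314; Cpl = (μ̂ − LSL) / (3σ̂) = (87.95 − 86.25) / (3 × 0.752) = 0.7535; Cpk = min(Cpu, Cpl) = 0.7314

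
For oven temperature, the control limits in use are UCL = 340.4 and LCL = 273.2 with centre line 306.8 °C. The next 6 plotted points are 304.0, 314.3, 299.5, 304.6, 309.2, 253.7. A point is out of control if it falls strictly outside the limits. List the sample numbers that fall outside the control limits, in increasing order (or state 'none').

6

Compare each point to [273.2, 340.4]: sample 6 = 253.7 < LCL.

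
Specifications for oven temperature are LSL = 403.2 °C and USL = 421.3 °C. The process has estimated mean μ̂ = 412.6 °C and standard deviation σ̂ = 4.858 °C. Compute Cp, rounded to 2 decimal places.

0.62

Cp = (USL − LSL) / (6σ̂) = (421.3 − 403.2) / (6 × 4.858) = 18.1000 / 29.1480 = 0.6210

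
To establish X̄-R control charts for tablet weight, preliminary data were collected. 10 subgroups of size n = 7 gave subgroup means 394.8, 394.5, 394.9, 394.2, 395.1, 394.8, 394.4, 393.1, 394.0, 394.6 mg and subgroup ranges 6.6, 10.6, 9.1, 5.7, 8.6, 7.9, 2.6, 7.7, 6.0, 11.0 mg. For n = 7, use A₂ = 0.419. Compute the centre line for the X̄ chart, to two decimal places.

X̄̄ = (394.8 + 394.5 + 394.9 + 394.2 + 395.1 + 394.8 + 394.4 + 393.1 + 394.0 + 394.6) / 10 = 3944.4000 / 10 = 394.4400
CL = X̄̄ = 394.4400

394.44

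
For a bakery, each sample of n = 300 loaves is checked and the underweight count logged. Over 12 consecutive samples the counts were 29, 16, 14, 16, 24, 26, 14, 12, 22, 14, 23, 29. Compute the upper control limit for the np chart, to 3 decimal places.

p̄ = Σdᵢ / (k·n) = 239 / (12 × 300) = 0.06639
UCL = np̄ + 3·√(np̄(1−p̄)) = 19.9167 + 3 × √(19.9167×0.93361) = 19.9167 + 3 × 4.3121 = 32.8530

32.853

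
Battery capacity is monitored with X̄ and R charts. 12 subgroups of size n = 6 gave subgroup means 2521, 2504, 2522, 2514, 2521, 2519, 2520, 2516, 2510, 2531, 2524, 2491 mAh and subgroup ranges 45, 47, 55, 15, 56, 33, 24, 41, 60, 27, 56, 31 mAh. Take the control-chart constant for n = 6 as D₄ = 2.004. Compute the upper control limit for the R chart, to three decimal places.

81.830

R̄ = (45 + 47 + 55 + 15 + 56 + 33 + 24 + 41 + 60 + 27 + 56 + 31) / 12 = 490.0000 / 12 = 40.8333
UCL_R = D₄·R̄ = 2.004 × 40.8333 = 81.8300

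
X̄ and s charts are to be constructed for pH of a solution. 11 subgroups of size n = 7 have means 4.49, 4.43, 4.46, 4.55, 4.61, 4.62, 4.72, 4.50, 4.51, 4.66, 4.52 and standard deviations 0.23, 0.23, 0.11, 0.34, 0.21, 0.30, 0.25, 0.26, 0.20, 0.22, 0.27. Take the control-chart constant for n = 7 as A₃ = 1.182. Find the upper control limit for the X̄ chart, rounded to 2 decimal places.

X̄̄ = (4.49 + 4.43 + 4.46 + 4.55 + 4.61 + 4.62 + 4.72 + 4.50 + 4.51 + 4.66 + 4.52) / 11 = 4.5518
s̄ = (0.23 + 0.23 + 0.11 + 0.34 + 0.21 + 0.30 + 0.25 + 0.26 + 0.20 + 0.22 + 0.27) / 11 = 0.2382
UCL = X̄̄ + A₃·s̄ = 4.5518 + 1.182 × 0.2382 = 4.8333

4.83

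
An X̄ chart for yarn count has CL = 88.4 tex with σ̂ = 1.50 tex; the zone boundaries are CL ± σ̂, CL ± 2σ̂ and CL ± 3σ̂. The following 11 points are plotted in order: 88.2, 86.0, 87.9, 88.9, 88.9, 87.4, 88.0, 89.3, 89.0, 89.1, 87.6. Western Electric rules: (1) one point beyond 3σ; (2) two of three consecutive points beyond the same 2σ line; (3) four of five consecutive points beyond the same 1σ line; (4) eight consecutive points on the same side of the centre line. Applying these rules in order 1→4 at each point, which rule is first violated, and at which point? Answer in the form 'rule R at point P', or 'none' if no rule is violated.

Zone of each point (C = within 1σ̂, B = 1σ̂–2σ̂, A = 2σ̂–3σ̂, * = beyond 3σ̂; sign = side of CL): 1:-C, 2:-B, 3:-C, 4:+C, 5:+C, 6:-C, 7:-C, 8:+C, 9:+C, 10:+C, 11:-C
No rule fires across all 11 points.

none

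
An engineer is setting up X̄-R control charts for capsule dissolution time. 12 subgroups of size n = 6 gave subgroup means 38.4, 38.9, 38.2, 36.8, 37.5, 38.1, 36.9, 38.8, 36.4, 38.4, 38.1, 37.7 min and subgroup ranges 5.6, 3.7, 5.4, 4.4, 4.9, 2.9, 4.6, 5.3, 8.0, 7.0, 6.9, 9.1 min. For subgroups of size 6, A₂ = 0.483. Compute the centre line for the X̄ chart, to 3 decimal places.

X̄̄ = (38.4 + 38.9 + 38.2 + 36.8 + 37.5 + 38.1 + 36.9 + 38.8 + 36.4 + 38.4 + 38.1 + 37.7) / 12 = 454.2000 / 12 = 37.8500
CL = X̄̄ = 37.8500

37.850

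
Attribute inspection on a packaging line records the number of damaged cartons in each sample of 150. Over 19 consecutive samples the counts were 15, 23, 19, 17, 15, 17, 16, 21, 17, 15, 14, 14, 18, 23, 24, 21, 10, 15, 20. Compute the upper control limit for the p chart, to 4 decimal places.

0.1960

p̄ = Σdᵢ / (k·n) = 334 / (19 × 150) = 0.11719
UCL = p̄ + 3·√(p̄(1−p̄)/n) = 0.11719 + 3 × √(0.11719×0.88281/150) = 0.11719 + 3 × 0.02626 = 0.19598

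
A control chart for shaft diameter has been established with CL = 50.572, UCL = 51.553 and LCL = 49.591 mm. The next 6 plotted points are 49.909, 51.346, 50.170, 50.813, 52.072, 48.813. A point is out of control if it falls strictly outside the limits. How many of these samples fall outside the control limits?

Compare each point to [49.591, 51.553]: sample 5 = 52.072 > UCL; sample 6 = 48.813 < LCL.

2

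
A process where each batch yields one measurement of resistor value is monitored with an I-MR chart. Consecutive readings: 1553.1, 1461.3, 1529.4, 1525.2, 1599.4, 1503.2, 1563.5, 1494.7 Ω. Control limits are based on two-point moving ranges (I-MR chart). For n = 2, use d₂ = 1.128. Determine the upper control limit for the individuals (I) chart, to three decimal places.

X̄ = (1553.1 + 1461.3 + 1529.4 + 1525.2 + 1599.4 + 1503.2 + 1563.5 + 1494.7) / 8 = 1528.7250
Moving ranges: 91.8, 68.1, 4.2, 74.2, 96.2, 60.3, 68.8; M̄R̄ = 463.6000 / 7 = 66.2286
UCL = X̄ + 3·M̄R̄/d₂ = 1528.7250 + 3 × 66.2286 / 1.128 = 1704.8648

1704.865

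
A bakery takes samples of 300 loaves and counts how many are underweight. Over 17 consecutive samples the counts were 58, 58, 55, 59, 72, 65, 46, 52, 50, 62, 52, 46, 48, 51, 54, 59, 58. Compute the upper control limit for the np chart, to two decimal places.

75.78

p̄ = Σdᵢ / (k·n) = 945 / (17 × 300) = 0.18529
UCL = np̄ + 3·√(np̄(1−p̄)) = 55.5882 + 3 × √(55.5882×0.81471) = 55.5882 + 3 × 6.7296 = 75.7772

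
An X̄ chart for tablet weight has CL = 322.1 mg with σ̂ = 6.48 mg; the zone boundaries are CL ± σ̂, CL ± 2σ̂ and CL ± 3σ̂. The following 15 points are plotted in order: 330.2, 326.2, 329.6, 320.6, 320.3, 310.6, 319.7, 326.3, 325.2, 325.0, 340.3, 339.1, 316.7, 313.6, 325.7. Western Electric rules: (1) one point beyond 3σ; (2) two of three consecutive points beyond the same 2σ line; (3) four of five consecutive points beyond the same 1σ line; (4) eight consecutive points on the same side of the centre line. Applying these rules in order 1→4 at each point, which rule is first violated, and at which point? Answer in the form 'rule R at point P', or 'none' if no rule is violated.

rule 2 at point 12

Zone of each point (C = within 1σ̂, B = 1σ̂–2σ̂, A = 2σ̂–3σ̂, * = beyond 3σ̂; sign = side of CL): 1:+B, 2:+C, 3:+B, 4:-C, 5:-C, 6:-B, 7:-C, 8:+C, 9:+C, 10:+C, 11:+A, 12:+A, 13:-C, 14:-B, 15:+C
Rule 2 (two of three consecutive points beyond the same 2σ limit) is satisfied at point 12.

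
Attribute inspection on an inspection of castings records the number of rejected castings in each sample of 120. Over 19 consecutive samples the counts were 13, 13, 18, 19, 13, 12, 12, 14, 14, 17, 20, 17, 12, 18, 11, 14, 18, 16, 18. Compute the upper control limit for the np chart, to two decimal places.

p̄ = Σdᵢ / (k·n) = 289 / (19 × 120) = 0.12675
UCL = np̄ + 3·√(np̄(1−p̄)) = 15.2105 + 3 × √(15.2105×0.87325) = 15.2105 + 3 × 3.6445 = 26.1441

26.14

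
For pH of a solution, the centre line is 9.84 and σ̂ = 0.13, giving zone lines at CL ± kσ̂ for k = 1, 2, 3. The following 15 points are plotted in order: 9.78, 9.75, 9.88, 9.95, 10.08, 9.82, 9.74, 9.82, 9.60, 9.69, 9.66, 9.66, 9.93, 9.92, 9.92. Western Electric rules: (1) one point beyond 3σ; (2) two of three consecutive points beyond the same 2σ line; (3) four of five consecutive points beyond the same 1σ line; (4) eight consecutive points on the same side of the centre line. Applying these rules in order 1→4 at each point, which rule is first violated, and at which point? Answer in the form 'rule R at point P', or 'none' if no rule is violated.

rule 3 at point 12

Zone of each point (C = within 1σ̂, B = 1σ̂–2σ̂, A = 2σ̂–3σ̂, * = beyond 3σ̂; sign = side of CL): 1:-C, 2:-C, 3:+C, 4:+C, 5:+B, 6:-C, 7:-C, 8:-C, 9:-B, 10:-B, 11:-B, 12:-B, 13:+C, 14:+C, 15:+C
Rule 3 (four of five consecutive points beyond the same 1σ limit) is satisfied at point 12.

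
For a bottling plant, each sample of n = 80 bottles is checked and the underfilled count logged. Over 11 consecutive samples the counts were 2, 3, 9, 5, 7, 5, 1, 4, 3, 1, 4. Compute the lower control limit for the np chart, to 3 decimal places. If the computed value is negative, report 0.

0.000

p̄ = Σdᵢ / (k·n) = 44 / (11 × 80) = 0.05000
LCL = np̄ − 3·√(np̄(1−p̄)) = 4.0000 − 3 × 1.9494 = -1.8481 → 0 (negative, so LCL = 0)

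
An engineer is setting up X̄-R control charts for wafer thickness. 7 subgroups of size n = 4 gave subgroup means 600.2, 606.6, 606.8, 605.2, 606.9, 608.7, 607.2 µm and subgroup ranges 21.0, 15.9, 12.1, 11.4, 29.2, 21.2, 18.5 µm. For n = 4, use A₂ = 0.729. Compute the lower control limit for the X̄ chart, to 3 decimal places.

592.477

X̄̄ = (600.2 + 606.6 + 606.8 + 605.2 + 606.9 + 608.7 + 607.2) / 7 = 4241.6000 / 7 = 605.9429
R̄ = (21.0 + 15.9 + 12.1 + 11.4 + 29.2 + 21.2 + 18.5) / 7 = 129.3000 / 7 = 18.4714
LCL = X̄̄ − A₂·R̄ = 605.9429 − 0.729 × 18.4714 = 592.4772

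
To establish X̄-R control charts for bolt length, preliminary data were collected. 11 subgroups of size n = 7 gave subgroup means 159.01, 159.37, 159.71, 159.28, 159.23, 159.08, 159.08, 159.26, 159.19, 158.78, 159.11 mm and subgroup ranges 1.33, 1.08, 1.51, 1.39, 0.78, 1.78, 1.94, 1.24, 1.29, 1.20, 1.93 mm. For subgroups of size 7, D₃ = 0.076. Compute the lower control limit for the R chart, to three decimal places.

R̄ = (1.33 + 1.08 + 1.51 + 1.39 + 0.78 + 1.78 + 1.94 + 1.24 + 1.29 + 1.20 + 1.93) / 11 = 15.4700 / 11 = 1.4064
LCL_R = D₃·R̄ = 0.076 × 1.4064 = 0.1069

0.107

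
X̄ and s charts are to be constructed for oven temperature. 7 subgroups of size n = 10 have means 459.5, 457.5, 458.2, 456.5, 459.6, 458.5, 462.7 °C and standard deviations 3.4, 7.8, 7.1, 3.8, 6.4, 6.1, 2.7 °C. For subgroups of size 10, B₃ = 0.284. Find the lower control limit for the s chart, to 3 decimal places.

1.513

s̄ = (3.4 + 7.8 + 7.1 + 3.8 + 6.4 + 6.1 + 2.7) / 7 = 5.3286
LCL_s = B₃·s̄ = 0.284 × 5.3286 = 1.5133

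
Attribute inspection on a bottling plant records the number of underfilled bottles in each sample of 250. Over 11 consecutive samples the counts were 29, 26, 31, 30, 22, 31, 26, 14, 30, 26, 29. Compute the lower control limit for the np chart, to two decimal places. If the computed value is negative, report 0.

12.07

p̄ = Σdᵢ / (k·n) = 294 / (11 × 250) = 0.10691
LCL = np̄ − 3·√(np̄(1−p̄)) = 26.7273 − 3 × 4.8857 = 12.0702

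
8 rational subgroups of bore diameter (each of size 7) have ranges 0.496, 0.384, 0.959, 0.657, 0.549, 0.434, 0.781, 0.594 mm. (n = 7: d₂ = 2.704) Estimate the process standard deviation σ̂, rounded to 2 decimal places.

0.22

R̄ = (0.496 + 0.384 + 0.959 + 0.657 + 0.549 + 0.434 + 0.781 + 0.594) / 8 = 0.6068
σ̂ = R̄ / d₂ = 0.6068 / 2.704 = 0.2244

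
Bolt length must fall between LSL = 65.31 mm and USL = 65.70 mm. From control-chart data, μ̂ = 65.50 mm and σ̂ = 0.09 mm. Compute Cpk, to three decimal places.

Cpu = (USL − μ̂) / (3σ̂) = (65.70 − 65.50) / (3 × 0.09) = 0.7407; Cpl = (μ̂ − LSL) / (3σ̂) = (65.50 − 65.31) / (3 × 0.09) = 0.7037; Cpk = min(Cpu, Cpl) = 0.7037

0.704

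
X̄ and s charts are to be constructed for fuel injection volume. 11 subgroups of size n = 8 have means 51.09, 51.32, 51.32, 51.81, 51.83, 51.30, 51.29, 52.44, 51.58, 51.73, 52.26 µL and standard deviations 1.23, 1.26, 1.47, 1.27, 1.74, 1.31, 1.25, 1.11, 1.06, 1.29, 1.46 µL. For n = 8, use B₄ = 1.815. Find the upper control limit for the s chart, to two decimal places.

s̄ = (1.23 + 1.26 + 1.47 + 1.27 + 1.74 + 1.31 + 1.25 + 1.11 + 1.06 + 1.29 + 1.46) / 11 = 1.3136
UCL_s = B₄·s̄ = 1.815 × 1.3136 = 2.3842

2.38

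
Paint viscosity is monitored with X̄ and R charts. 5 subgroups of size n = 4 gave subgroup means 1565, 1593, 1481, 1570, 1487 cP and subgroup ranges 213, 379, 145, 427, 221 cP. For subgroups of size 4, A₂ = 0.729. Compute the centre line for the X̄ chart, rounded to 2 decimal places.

X̄̄ = (1565 + 1593 + 1481 + 1570 + 1487) / 5 = 7696.0000 / 5 = 1539.2000
CL = X̄̄ = 1539.2000

1539.20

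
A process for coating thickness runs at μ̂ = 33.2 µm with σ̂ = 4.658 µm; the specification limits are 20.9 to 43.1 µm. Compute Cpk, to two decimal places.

Cpu = (USL − μ̂) / (3σ̂) = (43.1 − 33.2) / (3 × 4.658) = 0.7085; Cpl = (μ̂ − LSL) / (3σ̂) = (33.2 − 20.9) / (3 × 4.658) = 0.8802; Cpk = min(Cpu, Cpl) = 0.7085

0.71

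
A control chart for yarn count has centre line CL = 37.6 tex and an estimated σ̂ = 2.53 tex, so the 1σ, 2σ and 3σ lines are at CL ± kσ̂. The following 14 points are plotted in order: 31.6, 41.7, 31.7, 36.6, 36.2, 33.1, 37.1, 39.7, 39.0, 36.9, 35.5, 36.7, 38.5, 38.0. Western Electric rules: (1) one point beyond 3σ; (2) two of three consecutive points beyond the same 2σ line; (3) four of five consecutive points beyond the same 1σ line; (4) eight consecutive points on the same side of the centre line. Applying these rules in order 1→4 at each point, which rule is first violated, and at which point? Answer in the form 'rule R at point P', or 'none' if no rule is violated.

Zone of each point (C = within 1σ̂, B = 1σ̂–2σ̂, A = 2σ̂–3σ̂, * = beyond 3σ̂; sign = side of CL): 1:-A, 2:+B, 3:-A, 4:-C, 5:-C, 6:-B, 7:-C, 8:+C, 9:+C, 10:-C, 11:-C, 12:-C, 13:+C, 14:+C
Rule 2 (two of three consecutive points beyond the same 2σ limit) is satisfied at point 3.

rule 2 at point 3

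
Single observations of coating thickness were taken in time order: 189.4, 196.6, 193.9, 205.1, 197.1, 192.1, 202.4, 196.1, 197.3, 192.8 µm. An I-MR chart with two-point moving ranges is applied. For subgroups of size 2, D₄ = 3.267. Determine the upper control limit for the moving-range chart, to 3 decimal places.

Moving ranges: 7.2, 2.7, 11.2, 8.0, 5.0, 10.3, 6.3, 1.2, 4.5; M̄R̄ = 56.4000 / 9 = 6.2667
UCL_MR = D₄·M̄R̄ = 3.267 × 6.2667 = 20.4732

20.473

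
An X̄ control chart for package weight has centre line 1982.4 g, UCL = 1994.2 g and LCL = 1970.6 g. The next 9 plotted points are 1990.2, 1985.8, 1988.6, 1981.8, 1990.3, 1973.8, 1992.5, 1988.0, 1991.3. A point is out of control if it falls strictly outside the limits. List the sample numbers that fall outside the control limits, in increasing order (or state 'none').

none

All 9 points lie within [1970.6, 1994.2].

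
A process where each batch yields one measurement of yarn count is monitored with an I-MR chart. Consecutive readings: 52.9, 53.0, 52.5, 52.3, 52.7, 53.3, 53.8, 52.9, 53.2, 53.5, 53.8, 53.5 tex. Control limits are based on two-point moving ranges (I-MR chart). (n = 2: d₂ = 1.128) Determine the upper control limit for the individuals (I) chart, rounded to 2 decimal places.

X̄ = (52.9 + 53.0 + 52.5 + 52.3 + 52.7 + 53.3 + 53.8 + 52.9 + 53.2 + 53.5 + 53.8 + 53.5) / 12 = 53.1167
Moving ranges: 0.1, 0.5, 0.2, 0.4, 0.6, 0.5, 0.9, 0.3, 0.3, 0.3, 0.3; M̄R̄ = 4.4000 / 11 = 0.4000
UCL = X̄ + 3·M̄R̄/d₂ = 53.1167 + 3 × 0.4000 / 1.128 = 54.1805

54.18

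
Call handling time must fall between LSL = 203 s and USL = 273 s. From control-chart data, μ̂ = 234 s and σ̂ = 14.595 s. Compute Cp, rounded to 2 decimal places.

Cp = (USL − LSL) / (6σ̂) = (273 − 203) / (6 × 14.595) = 70.0000 / 87.5700 = 0.7994

0.80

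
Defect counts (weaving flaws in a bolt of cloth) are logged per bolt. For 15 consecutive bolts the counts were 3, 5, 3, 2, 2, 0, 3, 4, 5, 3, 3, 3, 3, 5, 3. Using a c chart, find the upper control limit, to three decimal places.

c̄ = (3 + 5 + 3 + 2 + 2 + 0 + 3 + 4 + 5 + 3 + 3 + 3 + 3 + 5 + 3) / 15 = 47 / 15 = 3.1333
UCL = c̄ + 3√c̄ = 3.1333 + 3 × √3.1333 = 3.1333 + 3 × 1.7701 = 8.4437

8.444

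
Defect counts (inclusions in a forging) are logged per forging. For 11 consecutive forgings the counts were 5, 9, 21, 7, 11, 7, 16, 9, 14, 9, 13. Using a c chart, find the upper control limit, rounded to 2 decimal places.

20.95

c̄ = (5 + 9 + 21 + 7 + 11 + 7 + 16 + 9 + 14 + 9 + 13) / 11 = 121 / 11 = 11.0000
UCL = c̄ + 3√c̄ = 11.0000 + 3 × √11.0000 = 11.0000 + 3 × 3.3166 = 20.9499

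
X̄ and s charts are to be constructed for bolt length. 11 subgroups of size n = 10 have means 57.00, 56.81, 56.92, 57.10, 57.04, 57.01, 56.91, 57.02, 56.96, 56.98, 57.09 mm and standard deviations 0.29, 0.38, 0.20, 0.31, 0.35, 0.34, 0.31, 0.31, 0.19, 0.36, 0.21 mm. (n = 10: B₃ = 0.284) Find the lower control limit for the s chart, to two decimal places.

s̄ = (0.29 + 0.38 + 0.20 + 0.31 + 0.35 + 0.34 + 0.31 + 0.31 + 0.19 + 0.36 + 0.21) / 11 = 0.2955
LCL_s = B₃·s̄ = 0.284 × 0.2955 = 0.0839

0.08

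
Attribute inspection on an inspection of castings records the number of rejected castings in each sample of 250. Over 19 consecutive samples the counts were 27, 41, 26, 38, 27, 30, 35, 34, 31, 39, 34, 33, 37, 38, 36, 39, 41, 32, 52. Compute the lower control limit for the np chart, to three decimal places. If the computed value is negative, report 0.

p̄ = Σdᵢ / (k·n) = 670 / (19 × 250) = 0.14105
LCL = np̄ − 3·√(np̄(1−p̄)) = 35.2632 − 3 × 5.5036 = 18.7525

18.752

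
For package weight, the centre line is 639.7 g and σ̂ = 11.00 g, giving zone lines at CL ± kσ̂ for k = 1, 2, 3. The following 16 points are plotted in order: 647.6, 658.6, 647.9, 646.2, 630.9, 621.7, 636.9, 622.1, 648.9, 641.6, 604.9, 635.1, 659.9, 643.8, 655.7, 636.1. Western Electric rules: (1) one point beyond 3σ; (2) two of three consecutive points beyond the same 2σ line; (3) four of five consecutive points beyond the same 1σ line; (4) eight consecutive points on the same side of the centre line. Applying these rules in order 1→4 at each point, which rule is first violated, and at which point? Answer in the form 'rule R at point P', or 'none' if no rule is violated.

Zone of each point (C = within 1σ̂, B = 1σ̂–2σ̂, A = 2σ̂–3σ̂, * = beyond 3σ̂; sign = side of CL): 1:+C, 2:+B, 3:+C, 4:+C, 5:-C, 6:-B, 7:-C, 8:-B, 9:+C, 10:+C, 11:-*, 12:-C, 13:+B, 14:+C, 15:+B, 16:-C
Rule 1 (one point beyond the 3σ limits) is satisfied at point 11.

rule 1 at point 11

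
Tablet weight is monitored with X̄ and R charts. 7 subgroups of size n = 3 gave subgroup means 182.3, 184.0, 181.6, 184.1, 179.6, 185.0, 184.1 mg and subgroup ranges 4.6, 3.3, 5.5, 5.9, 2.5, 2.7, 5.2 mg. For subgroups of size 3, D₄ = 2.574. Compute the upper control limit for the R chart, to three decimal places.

10.921

R̄ = (4.6 + 3.3 + 5.5 + 5.9 + 2.5 + 2.7 + 5.2) / 7 = 29.7000 / 7 = 4.2429
UCL_R = D₄·R̄ = 2.574 × 4.2429 = 10.9211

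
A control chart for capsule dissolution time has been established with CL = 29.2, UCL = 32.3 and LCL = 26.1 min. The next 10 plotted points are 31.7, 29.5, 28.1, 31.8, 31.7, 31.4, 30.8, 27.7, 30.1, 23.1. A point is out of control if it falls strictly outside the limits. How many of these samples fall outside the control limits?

1

Compare each point to [26.1, 32.3]: sample 10 = 23.1 < LCL.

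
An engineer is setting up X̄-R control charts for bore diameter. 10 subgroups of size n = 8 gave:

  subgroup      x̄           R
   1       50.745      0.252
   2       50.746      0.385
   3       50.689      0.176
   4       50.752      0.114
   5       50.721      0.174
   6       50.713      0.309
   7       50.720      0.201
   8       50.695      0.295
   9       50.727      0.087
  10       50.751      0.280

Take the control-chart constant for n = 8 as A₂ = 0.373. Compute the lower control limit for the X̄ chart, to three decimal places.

X̄̄ = (50.745 + 50.746 + 50.689 + 50.752 + 50.721 + 50.713 + 50.720 + 50.695 + 50.727 + 50.751) / 10 = 507.2590 / 10 = 50.7259
R̄ = (0.252 + 0.385 + 0.176 + 0.114 + 0.174 + 0.309 + 0.201 + 0.295 + 0.087 + 0.280) / 10 = 2.2730 / 10 = 0.2273
LCL = X̄̄ − A₂·R̄ = 50.7259 − 0.373 × 0.2273 = 50.6411

50.641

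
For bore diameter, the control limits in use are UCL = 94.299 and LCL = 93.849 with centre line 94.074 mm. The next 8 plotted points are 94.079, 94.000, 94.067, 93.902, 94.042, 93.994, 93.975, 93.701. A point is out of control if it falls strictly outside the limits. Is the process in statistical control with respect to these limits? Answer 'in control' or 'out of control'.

out of control

Compare each point to [93.849, 94.299]: sample 8 = 93.701 < LCL.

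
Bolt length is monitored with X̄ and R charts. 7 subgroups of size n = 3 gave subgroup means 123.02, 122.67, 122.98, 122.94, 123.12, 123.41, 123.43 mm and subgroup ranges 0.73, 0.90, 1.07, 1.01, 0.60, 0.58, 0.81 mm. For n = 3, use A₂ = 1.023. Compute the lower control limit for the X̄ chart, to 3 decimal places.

X̄̄ = (123.02 + 122.67 + 122.98 + 122.94 + 123.12 + 123.41 + 123.43) / 7 = 861.5700 / 7 = 123.0814
R̄ = (0.73 + 0.90 + 1.07 + 1.01 + 0.60 + 0.58 + 0.81) / 7 = 5.7000 / 7 = 0.8143
LCL = X̄̄ − A₂·R̄ = 123.0814 − 1.023 × 0.8143 = 122.2484

122.248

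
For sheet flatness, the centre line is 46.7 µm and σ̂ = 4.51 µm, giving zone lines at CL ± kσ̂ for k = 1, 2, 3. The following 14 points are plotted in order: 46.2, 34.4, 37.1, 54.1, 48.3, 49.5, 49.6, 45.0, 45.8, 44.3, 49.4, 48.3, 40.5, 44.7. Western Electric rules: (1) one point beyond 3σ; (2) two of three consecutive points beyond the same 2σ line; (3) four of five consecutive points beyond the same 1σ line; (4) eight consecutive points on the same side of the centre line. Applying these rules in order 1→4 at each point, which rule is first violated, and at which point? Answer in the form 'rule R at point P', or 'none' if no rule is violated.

rule 2 at point 3

Zone of each point (C = within 1σ̂, B = 1σ̂–2σ̂, A = 2σ̂–3σ̂, * = beyond 3σ̂; sign = side of CL): 1:-C, 2:-A, 3:-A, 4:+B, 5:+C, 6:+C, 7:+C, 8:-C, 9:-C, 10:-C, 11:+C, 12:+C, 13:-B, 14:-C
Rule 2 (two of three consecutive points beyond the same 2σ limit) is satisfied at point 3.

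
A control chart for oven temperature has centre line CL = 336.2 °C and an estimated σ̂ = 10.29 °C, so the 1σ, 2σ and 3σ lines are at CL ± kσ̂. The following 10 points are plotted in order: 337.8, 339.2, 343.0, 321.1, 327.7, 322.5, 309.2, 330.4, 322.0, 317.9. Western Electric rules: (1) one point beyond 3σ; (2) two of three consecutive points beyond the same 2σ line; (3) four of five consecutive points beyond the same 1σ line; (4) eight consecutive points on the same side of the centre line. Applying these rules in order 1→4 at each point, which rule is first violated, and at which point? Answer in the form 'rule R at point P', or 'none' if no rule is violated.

rule 3 at point 10

Zone of each point (C = within 1σ̂, B = 1σ̂–2σ̂, A = 2σ̂–3σ̂, * = beyond 3σ̂; sign = side of CL): 1:+C, 2:+C, 3:+C, 4:-B, 5:-C, 6:-B, 7:-A, 8:-C, 9:-B, 10:-B
Rule 3 (four of five consecutive points beyond the same 1σ limit) is satisfied at point 10.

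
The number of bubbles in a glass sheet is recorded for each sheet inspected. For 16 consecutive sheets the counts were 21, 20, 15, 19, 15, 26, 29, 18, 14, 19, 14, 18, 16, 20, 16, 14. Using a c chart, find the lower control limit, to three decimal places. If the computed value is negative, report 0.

c̄ = (21 + 20 + 15 + 19 + 15 + 26 + 29 + 18 + 14 + 19 + 14 + 18 + 16 + 20 + 16 + 14) / 16 = 294 / 16 = 18.3750
LCL = c̄ − 3√c̄ = 18.3750 − 3 × 4.2866 = 5.5152

5.515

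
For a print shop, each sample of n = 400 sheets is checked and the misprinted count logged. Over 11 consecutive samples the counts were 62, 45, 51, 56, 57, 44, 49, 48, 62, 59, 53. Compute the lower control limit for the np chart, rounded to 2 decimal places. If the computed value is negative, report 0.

32.89

p̄ = Σdᵢ / (k·n) = 586 / (11 × 400) = 0.13318
LCL = np̄ − 3·√(np̄(1−p̄)) = 53.2727 − 3 × 6.7954 = 32.8865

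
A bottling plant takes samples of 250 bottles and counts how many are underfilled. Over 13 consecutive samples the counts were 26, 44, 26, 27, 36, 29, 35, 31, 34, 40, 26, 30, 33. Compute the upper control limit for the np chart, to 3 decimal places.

47.940

p̄ = Σdᵢ / (k·n) = 417 / (13 × 250) = 0.12831
UCL = np̄ + 3·√(np̄(1−p̄)) = 32.0769 + 3 × √(32.0769×0.87169) = 32.0769 + 3 × 5.2878 = 47.9404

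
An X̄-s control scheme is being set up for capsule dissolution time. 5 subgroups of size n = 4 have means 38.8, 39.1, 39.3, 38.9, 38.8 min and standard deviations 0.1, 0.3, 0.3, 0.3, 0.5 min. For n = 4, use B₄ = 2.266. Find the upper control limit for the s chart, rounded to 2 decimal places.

0.68

s̄ = (0.1 + 0.3 + 0.3 + 0.3 + 0.5) / 5 = 0.3000
UCL_s = B₄·s̄ = 2.266 × 0.3000 = 0.6798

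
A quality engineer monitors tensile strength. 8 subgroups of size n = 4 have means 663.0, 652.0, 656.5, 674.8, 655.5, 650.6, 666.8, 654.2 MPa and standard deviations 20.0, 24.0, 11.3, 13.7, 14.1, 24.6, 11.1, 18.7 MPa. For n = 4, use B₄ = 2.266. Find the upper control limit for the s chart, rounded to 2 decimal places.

38.95

s̄ = (20.0 + 24.0 + 11.3 + 13.7 + 14.1 + 24.6 + 11.1 + 18.7) / 8 = 17.1875
UCL_s = B₄·s̄ = 2.266 × 17.1875 = 38.9469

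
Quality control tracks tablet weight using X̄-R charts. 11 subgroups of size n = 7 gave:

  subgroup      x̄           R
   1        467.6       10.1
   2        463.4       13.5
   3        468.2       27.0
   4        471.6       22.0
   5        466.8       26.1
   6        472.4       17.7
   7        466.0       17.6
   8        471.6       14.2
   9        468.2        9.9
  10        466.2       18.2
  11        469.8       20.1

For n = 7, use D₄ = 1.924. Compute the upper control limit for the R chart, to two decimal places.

R̄ = (10.1 + 13.5 + 27.0 + 22.0 + 26.1 + 17.7 + 17.6 + 14.2 + 9.9 + 18.2 + 20.1) / 11 = 196.4000 / 11 = 17.8545
UCL_R = D₄·R̄ = 1.924 × 17.8545 = 34.3521

34.35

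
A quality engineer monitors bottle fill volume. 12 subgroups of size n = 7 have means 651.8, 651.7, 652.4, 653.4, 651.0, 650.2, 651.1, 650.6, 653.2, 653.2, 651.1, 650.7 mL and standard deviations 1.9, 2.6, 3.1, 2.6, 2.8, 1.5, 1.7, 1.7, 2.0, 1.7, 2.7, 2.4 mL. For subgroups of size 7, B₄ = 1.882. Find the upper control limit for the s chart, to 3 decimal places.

s̄ = (1.9 + 2.6 + 3.1 + 2.6 + 2.8 + 1.5 + 1.7 + 1.7 + 2.0 + 1.7 + 2.7 + 2.4) / 12 = 2.2250
UCL_s = B₄·s̄ = 1.882 × 2.2250 = 4.1875

4.187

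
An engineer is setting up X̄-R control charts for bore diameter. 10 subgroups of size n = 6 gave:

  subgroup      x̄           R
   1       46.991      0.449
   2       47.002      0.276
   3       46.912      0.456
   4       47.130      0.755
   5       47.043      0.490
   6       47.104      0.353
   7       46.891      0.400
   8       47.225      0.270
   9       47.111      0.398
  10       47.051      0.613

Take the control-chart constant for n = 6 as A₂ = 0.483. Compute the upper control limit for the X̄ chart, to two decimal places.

X̄̄ = (46.991 + 47.002 + 46.912 + 47.130 + 47.043 + 47.104 + 46.891 + 47.225 + 47.111 + 47.051) / 10 = 470.4600 / 10 = 47.0460
R̄ = (0.449 + 0.276 + 0.456 + 0.755 + 0.490 + 0.353 + 0.400 + 0.270 + 0.398 + 0.613) / 10 = 4.4600 / 10 = 0.4460
UCL = X̄̄ + A₂·R̄ = 47.0460 + 0.483 × 0.4460 = 47.2614

47.26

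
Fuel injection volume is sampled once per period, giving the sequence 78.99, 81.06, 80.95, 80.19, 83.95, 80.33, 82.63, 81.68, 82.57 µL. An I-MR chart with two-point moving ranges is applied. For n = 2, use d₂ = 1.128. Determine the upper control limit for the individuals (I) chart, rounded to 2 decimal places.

X̄ = (78.99 + 81.06 + 80.95 + 80.19 + 83.95 + 80.33 + 82.63 + 81.68 + 82.57) / 9 = 81.3722
Moving ranges: 2.07, 0.11, 0.76, 3.76, 3.62, 2.30, 0.95, 0.89; M̄R̄ = 14.4600 / 8 = 1.8075
UCL = X̄ + 3·M̄R̄/d₂ = 81.3722 + 3 × 1.8075 / 1.128 = 86.1794

86.18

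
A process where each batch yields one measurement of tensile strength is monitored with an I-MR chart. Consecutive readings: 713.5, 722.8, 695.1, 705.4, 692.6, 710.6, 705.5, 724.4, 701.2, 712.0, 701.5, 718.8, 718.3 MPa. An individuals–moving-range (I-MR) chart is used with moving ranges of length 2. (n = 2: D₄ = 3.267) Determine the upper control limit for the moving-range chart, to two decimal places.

44.76

Moving ranges: 9.3, 27.7, 10.3, 12.8, 18.0, 5.1, 18.9, 23.2, 10.8, 10.5, 17.3, 0.5; M̄R̄ = 164.4000 / 12 = 13.7000
UCL_MR = D₄·M̄R̄ = 3.267 × 13.7000 = 44.7579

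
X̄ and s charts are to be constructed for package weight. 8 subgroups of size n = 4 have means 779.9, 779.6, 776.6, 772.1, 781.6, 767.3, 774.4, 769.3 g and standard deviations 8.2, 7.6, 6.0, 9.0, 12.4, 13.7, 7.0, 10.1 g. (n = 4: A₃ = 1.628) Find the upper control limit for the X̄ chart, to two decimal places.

790.16

X̄̄ = (779.9 + 779.6 + 776.6 + 772.1 + 781.6 + 767.3 + 774.4 + 769.3) / 8 = 775.1000
s̄ = (8.2 + 7.6 + 6.0 + 9.0 + 12.4 + 13.7 + 7.0 + 10.1) / 8 = 9.2500
UCL = X̄̄ + A₃·s̄ = 775.1000 + 1.628 × 9.2500 = 790.1590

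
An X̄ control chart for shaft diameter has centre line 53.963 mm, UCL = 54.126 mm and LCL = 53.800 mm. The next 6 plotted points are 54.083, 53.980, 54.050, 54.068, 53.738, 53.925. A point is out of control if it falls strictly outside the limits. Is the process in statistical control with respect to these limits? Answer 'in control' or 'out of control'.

out of control

Compare each point to [53.800, 54.126]: sample 5 = 53.738 < LCL.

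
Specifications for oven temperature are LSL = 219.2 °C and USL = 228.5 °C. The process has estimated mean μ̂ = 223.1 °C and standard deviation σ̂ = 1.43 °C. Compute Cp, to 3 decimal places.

1.084

Cp = (USL − LSL) / (6σ̂) = (228.5 − 219.2) / (6 × 1.43) = 9.3000 / 8.5800 = 1.0839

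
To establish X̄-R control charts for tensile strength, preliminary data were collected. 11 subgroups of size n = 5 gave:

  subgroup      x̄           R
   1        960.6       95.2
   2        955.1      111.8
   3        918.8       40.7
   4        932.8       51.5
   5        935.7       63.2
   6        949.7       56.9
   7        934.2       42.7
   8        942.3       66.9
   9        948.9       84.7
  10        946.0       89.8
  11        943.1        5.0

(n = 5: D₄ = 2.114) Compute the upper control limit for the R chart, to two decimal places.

136.14

R̄ = (95.2 + 111.8 + 40.7 + 51.5 + 63.2 + 56.9 + 42.7 + 66.9 + 84.7 + 89.8 + 5.0) / 11 = 708.4000 / 11 = 64.4000
UCL_R = D₄·R̄ = 2.114 × 64.4000 = 136.1416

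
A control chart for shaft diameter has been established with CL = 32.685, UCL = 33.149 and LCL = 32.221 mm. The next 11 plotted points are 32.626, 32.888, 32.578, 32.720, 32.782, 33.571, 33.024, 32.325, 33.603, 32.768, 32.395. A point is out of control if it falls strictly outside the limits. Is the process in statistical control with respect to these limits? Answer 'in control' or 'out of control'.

out of control

Compare each point to [32.221, 33.149]: sample 6 = 33.571 > UCL; sample 9 = 33.603 > UCL.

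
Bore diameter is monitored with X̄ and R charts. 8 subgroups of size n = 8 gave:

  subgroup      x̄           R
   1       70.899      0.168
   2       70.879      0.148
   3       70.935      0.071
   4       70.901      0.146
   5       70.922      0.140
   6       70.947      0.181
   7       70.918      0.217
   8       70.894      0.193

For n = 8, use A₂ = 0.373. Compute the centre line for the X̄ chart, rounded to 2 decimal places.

X̄̄ = (70.899 + 70.879 + 70.935 + 70.901 + 70.922 + 70.947 + 70.918 + 70.894) / 8 = 567.2950 / 8 = 70.9119
CL = X̄̄ = 70.9119

70.91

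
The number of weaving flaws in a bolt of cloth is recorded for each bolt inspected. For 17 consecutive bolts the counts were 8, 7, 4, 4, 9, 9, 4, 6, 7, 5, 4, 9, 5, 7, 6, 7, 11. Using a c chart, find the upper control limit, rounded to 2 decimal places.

14.29

c̄ = (8 + 7 + 4 + 4 + 9 + 9 + 4 + 6 + 7 + 5 + 4 + 9 + 5 + 7 + 6 + 7 + 11) / 17 = 112 / 17 = 6.5882
UCL = c̄ + 3√c̄ = 6.5882 + 3 × √6.5882 = 6.5882 + 3 × 2.5668 = 14.2885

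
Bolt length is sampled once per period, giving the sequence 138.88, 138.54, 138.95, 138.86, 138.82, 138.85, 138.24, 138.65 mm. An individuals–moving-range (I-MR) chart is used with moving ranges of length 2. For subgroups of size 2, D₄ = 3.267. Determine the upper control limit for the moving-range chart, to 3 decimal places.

0.901

Moving ranges: 0.34, 0.41, 0.09, 0.04, 0.03, 0.61, 0.41; M̄R̄ = 1.9300 / 7 = 0.2757
UCL_MR = D₄·M̄R̄ = 3.267 × 0.2757 = 0.9008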